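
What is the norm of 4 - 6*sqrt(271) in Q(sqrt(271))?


N(a + b*sqrt(d)) = a^2 - d*b^2
= (4)^2 - (271)*(-6)^2
= 16 - 9756
= -9740

-9740


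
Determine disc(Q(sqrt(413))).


For K = Q(sqrt(d)) with d squarefree: disc(K) = d if d = 1 mod 4, and disc(K) = 4d if d = 2 or 3 mod 4.
Here d = 413, and d mod 4 = 1.
d = 1 mod 4 (O_K = Z[(1+sqrt(d))/2]), so disc(K) = d = 413

413


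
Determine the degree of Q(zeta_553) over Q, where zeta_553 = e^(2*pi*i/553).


The degree equals Euler's totient phi(553).
553 = 7 * 79
phi(553) = 468

468


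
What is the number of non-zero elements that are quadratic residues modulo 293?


For prime p, the number of non-zero quadratic residues is (p-1)/2.
= (293-1)/2
= 146

146


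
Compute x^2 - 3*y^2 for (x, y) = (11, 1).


x^2 - d*y^2
= 11^2 - 3*1^2
= 121 - 3
= 118

118


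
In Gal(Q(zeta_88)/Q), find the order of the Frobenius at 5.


The Frobenius at p in Gal(Q(zeta_n)/Q) = (Z/nZ)* is the class of p, so its order is ord_88(5), the smallest k >= 1 with 5^k = 1 mod 88.
n = 88 = 2^3 * 11, phi(88) = 40; the order divides phi(n).
Divisors of 40: 1, 2, 4, 5, 8, 10, 20, 40
Repeated squaring mod 88: 5^1 = 5, 5^2 = 25, 5^4 = 9, 5^8 = 81, 5^16 = 49, 5^32 = 25
Test divisors in increasing order:
  k=1: 5^1 = 5 mod 88
  k=2: 5^2 = 25 mod 88
  k=4: 5^4 = 9 mod 88
  k=5: 5^5 = 9 * 5 = 45 mod 88
  k=8: 5^8 = 81 mod 88
  k=10: 5^10 = 81 * 25 = 1 mod 88  <- first divisor giving 1
Order = 10

10


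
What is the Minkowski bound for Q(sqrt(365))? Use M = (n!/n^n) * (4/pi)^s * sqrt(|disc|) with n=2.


d = 365, d mod 4 = 1, so disc(K) = d = 365; |disc(K)| = 365
Real quadratic field, so n = 2, s = r2 = 0, r1 = 2
M = (n!/n^n) * (4/pi)^s * sqrt(|disc(K)|) = (2!/2^2) * (4/pi)^0 * sqrt(365)
= 0.5 * 1.000000 * 19.104973
= 9.5525

9.5525


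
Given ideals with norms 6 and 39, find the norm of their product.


N(IJ) = N(I) * N(J)
= 6 * 39
= 234

234


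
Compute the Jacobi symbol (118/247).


Compute (118/247) via quadratic reciprocity:
  pull out 2: (2/247) = +1  (since 247 mod 8 = 7)
  reciprocity: (59/247) -> -(247/59)
  reduce: (11/59)
  reciprocity: (11/59) -> -(59/11)
  reduce: (4/11)
  pull out 2: (2/11) = -1  (since 11 mod 8 = 3)
  pull out 2: (2/11) = -1  (since 11 mod 8 = 3)
  (1/11) = 1
Product of signs = 1

1


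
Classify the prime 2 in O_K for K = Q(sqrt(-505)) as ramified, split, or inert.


K = Q(sqrt(-505)). Since d mod 4 = 3, disc(K) = -2020.
Check p | disc: -2020 mod 2 = 0.
p divides disc, so p ramifies: (p) = P^2 with e=2, f=1, g=1.
Therefore p is ramified.

ramified


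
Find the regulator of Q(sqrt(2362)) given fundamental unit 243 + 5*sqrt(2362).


epsilon = 243 + 5*sqrt(2362)
= 486.0021
R = ln(486.0021)
= 6.1862

6.1862


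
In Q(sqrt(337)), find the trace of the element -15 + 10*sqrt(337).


Tr(a + b*sqrt(d)) = (a + b*sqrt(d)) + (a - b*sqrt(d)) = 2a
= 2 * (-15)
= -30

-30


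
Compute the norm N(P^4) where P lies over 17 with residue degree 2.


N(P^a) = p^(a*f)
= 17^(4*2)
= 17^8
= 6975757441

6975757441


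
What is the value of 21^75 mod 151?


p = 151 is prime and the exponent is (p-1)/2 = 75, so by Euler's criterion 21^75 = (21/151) = +1 or -1 mod 151.
Compute by square-and-multiply:
  75 = 64 + 8 + 2 + 1 (binary 1001011)
  Repeated squaring mod 151: 21^1 = 21, 21^2 = 139, 21^4 = 144, 21^8 = 49, 21^16 = 136, 21^32 = 74, 21^64 = 40
  21^75 = 21^64 * 21^8 * 21^2 * 21^1 = 40 * 49 * 139 * 21 mod 151
    40 * 49 = 1960 = 148 mod 151
    148 * 139 = 20572 = 36 mod 151
    36 * 21 = 756 = 1 mod 151
  21^75 = 1 mod 151
Result 1: 21 is a quadratic residue mod 151.
21^75 mod 151 = 1

1


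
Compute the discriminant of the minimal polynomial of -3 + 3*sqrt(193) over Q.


The element -3 + 3*sqrt(193) has minimal polynomial:
x^2 + 6*x - 1728
Discriminant = (6)^2 - 4*(-1728)
= 36 + 6912
= 6948

6948


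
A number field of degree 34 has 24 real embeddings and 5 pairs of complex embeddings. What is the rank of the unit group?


By Dirichlet's unit theorem:
rank = r1 + r2 - 1
= 24 + 5 - 1
= 28

28


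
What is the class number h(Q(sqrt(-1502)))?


K = Q(sqrt(-1502)). d mod 4 = 2, so D = disc(K) = 4d = -6008
h(K) equals the number of primitive reduced positive-definite forms (a, b, c) = a*x^2 + b*x*y + c*y^2 with b^2 - 4ac = D,
where reduced means |b| <= a <= c, with b >= 0 whenever |b| = a or a = c, and primitive means gcd(a, b, c) = 1.
Reduced forces 3a^2 <= |D| = 6008, so 1 <= a <= 44; b must have the parity of D, and c = (b^2 - D)/(4a) must be an integer >= a.
Enumerate a = 1..44, b in [-a, a]:
  a=1: (1, 0, 1502)  [1]
  a=2: (2, 0, 751)  [1]
  a=3: (3, -2, 501), (3, 2, 501)  [2]
  a=4..5: none
  a=6: (6, -4, 251), (6, 4, 251)  [2]
  a=7..8: none
  a=9: (9, -2, 167), (9, 2, 167)  [2]
  a=10: none
  a=11: (11, -8, 138), (11, 8, 138)  [2]
  a=12..17: none
  a=18: (18, -16, 87), (18, 16, 87)  [2]
  a=19..21: none
  a=22: (22, -8, 69), (22, 8, 69)  [2]
  a=23: (23, -8, 66), (23, 8, 66)  [2]
  a=24..26: none
  a=27: (27, -16, 58), (27, 16, 58)  [2]
  a=28: none
  a=29: (29, -16, 54), (29, 16, 54)  [2]
  a=30..32: none
  a=33: (33, -14, 47), (33, -8, 46), (33, 8, 46), (33, 14, 47)  [4]
  a=34..44: none
Total reduced forms: 1 + 1 + 2 + 2 + 2 + 2 + 2 + 2 + 2 + 2 + 2 + 4 = 24
h = 24

24


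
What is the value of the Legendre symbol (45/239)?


p = 239 is prime, so compute (45/239) with the reciprocity algorithm (Jacobi-symbol steps: pull out 2s via (2/n), flip via reciprocity, reduce):
  reciprocity: (45/239) -> +(239/45)
  reduce: (14/45)
  pull out 2: (2/45) = -1  (since 45 mod 8 = 5)
  reciprocity: (7/45) -> +(45/7)
  reduce: (3/7)
  reciprocity: (3/7) -> -(7/3)
  reduce: (1/3)
  (1/3) = 1
Product of signs = 1
(45/239) = 1

1


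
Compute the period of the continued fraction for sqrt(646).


Run the CF algorithm for sqrt(646).
a_0 = floor(sqrt(646)) = 25; set m_0=0, q_0=1.
Recurrence: m' = q*a - m,  q' = (d - m'^2)/q,  a' = floor((a_0 + m')/q').
  step 1: m=25, q=21, a=2
  step 2: m=17, q=17, a=2
  step 3: m=17, q=21, a=2
  step 4: m=25, q=1, a=50
a_4 = 2*a_0 = 50, so the period closes here.
sqrt(646) = [25; 2, 2, 2, 50]
Period length = 4

4


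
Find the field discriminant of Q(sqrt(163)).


For K = Q(sqrt(d)) with d squarefree: disc(K) = d if d = 1 mod 4, and disc(K) = 4d if d = 2 or 3 mod 4.
Here d = 163, and d mod 4 = 3.
d = 3 mod 4, not 1 (O_K = Z[sqrt(d)]), so disc(K) = 4d = 4 * (163) = 652

652


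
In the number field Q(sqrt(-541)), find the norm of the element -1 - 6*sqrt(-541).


N(a + b*sqrt(d)) = a^2 - d*b^2
= (-1)^2 - (-541)*(-6)^2
= 1 + 19476
= 19477

19477


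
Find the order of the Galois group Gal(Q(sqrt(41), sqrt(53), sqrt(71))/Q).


The 3 square roots of distinct primes are multiplicatively independent over Q,
so [K:Q] = 2^3 and Gal(K/Q) is isomorphic to (Z/2Z)^3.
|Gal| = 2^3 = 8

8


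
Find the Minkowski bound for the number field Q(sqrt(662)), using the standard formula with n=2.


d = 662, d mod 4 = 2, so disc(K) = 4d = 2648; |disc(K)| = 2648
Real quadratic field, so n = 2, s = r2 = 0, r1 = 2
M = (n!/n^n) * (4/pi)^s * sqrt(|disc(K)|) = (2!/2^2) * (4/pi)^0 * sqrt(2648)
= 0.5 * 1.000000 * 51.458721
= 25.7294

25.7294


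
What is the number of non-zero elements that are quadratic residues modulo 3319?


For prime p, the number of non-zero quadratic residues is (p-1)/2.
= (3319-1)/2
= 1659

1659


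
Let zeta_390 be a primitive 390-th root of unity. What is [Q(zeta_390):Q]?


The degree equals Euler's totient phi(390).
390 = 2 * 3 * 5 * 13
phi(390) = 96

96


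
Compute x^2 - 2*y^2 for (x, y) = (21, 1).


x^2 - d*y^2
= 21^2 - 2*1^2
= 441 - 2
= 439

439


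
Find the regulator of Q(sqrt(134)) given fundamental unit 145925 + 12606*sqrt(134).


epsilon = 145925 + 12606*sqrt(134)
= 291850.0000
R = ln(291850.0000)
= 12.5840

12.5840


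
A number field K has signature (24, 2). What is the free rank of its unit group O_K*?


By Dirichlet's unit theorem:
rank = r1 + r2 - 1
= 24 + 2 - 1
= 25

25


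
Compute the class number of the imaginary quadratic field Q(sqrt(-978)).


K = Q(sqrt(-978)). d mod 4 = 2, so D = disc(K) = 4d = -3912
h(K) equals the number of primitive reduced positive-definite forms (a, b, c) = a*x^2 + b*x*y + c*y^2 with b^2 - 4ac = D,
where reduced means |b| <= a <= c, with b >= 0 whenever |b| = a or a = c, and primitive means gcd(a, b, c) = 1.
Reduced forces 3a^2 <= |D| = 3912, so 1 <= a <= 36; b must have the parity of D, and c = (b^2 - D)/(4a) must be an integer >= a.
Enumerate a = 1..36, b in [-a, a]:
  a=1: (1, 0, 978)  [1]
  a=2: (2, 0, 489)  [1]
  a=3: (3, 0, 326)  [1]
  a=4..5: none
  a=6: (6, 0, 163)  [1]
  a=7: (7, -6, 141), (7, 6, 141)  [2]
  a=8..10: none
  a=11: (11, -2, 89), (11, 2, 89)  [2]
  a=12: none
  a=13: (13, -12, 78), (13, 12, 78)  [2]
  a=14: (14, -8, 71), (14, 8, 71)  [2]
  a=15..16: none
  a=17: (17, -10, 59), (17, 10, 59)  [2]
  a=18..20: none
  a=21: (21, -6, 47), (21, 6, 47)  [2]
  a=22: (22, -20, 49), (22, 20, 49)  [2]
  a=23..25: none
  a=26: (26, -12, 39), (26, 12, 39)  [2]
  a=27..30: none
  a=31: (31, -26, 37), (31, 26, 37)  [2]
  a=32: none
  a=33: (33, -24, 34), (33, 24, 34)  [2]
  a=34..36: none
Total reduced forms: 1 + 1 + 1 + 1 + 2 + 2 + 2 + 2 + 2 + 2 + 2 + 2 + 2 + 2 = 24
h = 24

24


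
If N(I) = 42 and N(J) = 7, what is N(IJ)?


N(IJ) = N(I) * N(J)
= 42 * 7
= 294

294


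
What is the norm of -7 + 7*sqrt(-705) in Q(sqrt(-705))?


N(a + b*sqrt(d)) = a^2 - d*b^2
= (-7)^2 - (-705)*(7)^2
= 49 + 34545
= 34594

34594


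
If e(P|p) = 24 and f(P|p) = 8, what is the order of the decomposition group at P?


|D_P| = e * f
= 24 * 8
= 192

192


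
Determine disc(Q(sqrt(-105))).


For K = Q(sqrt(d)) with d squarefree: disc(K) = d if d = 1 mod 4, and disc(K) = 4d if d = 2 or 3 mod 4.
Here d = -105, and d mod 4 = 3.
d = 3 mod 4, not 1 (O_K = Z[sqrt(d)]), so disc(K) = 4d = 4 * (-105) = -420

-420


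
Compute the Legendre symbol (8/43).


p = 43 is prime, so compute (8/43) with the reciprocity algorithm (Jacobi-symbol steps: pull out 2s via (2/n), flip via reciprocity, reduce):
  pull out 2: (2/43) = -1  (since 43 mod 8 = 3)
  pull out 2: (2/43) = -1  (since 43 mod 8 = 3)
  pull out 2: (2/43) = -1  (since 43 mod 8 = 3)
  (1/43) = 1
Product of signs = -1
(8/43) = -1

-1


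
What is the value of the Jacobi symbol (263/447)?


Compute (263/447) via quadratic reciprocity:
  reciprocity: (263/447) -> -(447/263)
  reduce: (184/263)
  pull out 2: (2/263) = +1  (since 263 mod 8 = 7)
  pull out 2: (2/263) = +1  (since 263 mod 8 = 7)
  pull out 2: (2/263) = +1  (since 263 mod 8 = 7)
  reciprocity: (23/263) -> -(263/23)
  reduce: (10/23)
  pull out 2: (2/23) = +1  (since 23 mod 8 = 7)
  reciprocity: (5/23) -> +(23/5)
  reduce: (3/5)
  reciprocity: (3/5) -> +(5/3)
  reduce: (2/3)
  pull out 2: (2/3) = -1  (since 3 mod 8 = 3)
  (1/3) = 1
Product of signs = -1

-1


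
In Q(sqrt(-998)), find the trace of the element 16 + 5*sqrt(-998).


Tr(a + b*sqrt(d)) = (a + b*sqrt(d)) + (a - b*sqrt(d)) = 2a
= 2 * (16)
= 32

32


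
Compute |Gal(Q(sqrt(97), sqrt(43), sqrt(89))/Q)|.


The 3 square roots of distinct primes are multiplicatively independent over Q,
so [K:Q] = 2^3 and Gal(K/Q) is isomorphic to (Z/2Z)^3.
|Gal| = 2^3 = 8

8


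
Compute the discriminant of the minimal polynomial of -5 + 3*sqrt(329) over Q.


The element -5 + 3*sqrt(329) has minimal polynomial:
x^2 + 10*x - 2936
Discriminant = (10)^2 - 4*(-2936)
= 100 + 11744
= 11844

11844


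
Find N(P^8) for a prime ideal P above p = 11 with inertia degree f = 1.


N(P^a) = p^(a*f)
= 11^(8*1)
= 11^8
= 214358881

214358881


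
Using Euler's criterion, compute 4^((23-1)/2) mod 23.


p = 23 is prime and the exponent is (p-1)/2 = 11, so by Euler's criterion 4^11 = (4/23) = +1 or -1 mod 23.
Compute by square-and-multiply:
  11 = 8 + 2 + 1 (binary 1011)
  Repeated squaring mod 23: 4^1 = 4, 4^2 = 16, 4^4 = 3, 4^8 = 9
  4^11 = 4^8 * 4^2 * 4^1 = 9 * 16 * 4 mod 23
    9 * 16 = 144 = 6 mod 23
    6 * 4 = 24 = 1 mod 23
  4^11 = 1 mod 23
Result 1: 4 is a quadratic residue mod 23.
4^11 mod 23 = 1

1


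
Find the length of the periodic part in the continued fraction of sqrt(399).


Run the CF algorithm for sqrt(399).
a_0 = floor(sqrt(399)) = 19; set m_0=0, q_0=1.
Recurrence: m' = q*a - m,  q' = (d - m'^2)/q,  a' = floor((a_0 + m')/q').
  step 1: m=19, q=38, a=1
  step 2: m=19, q=1, a=38
a_2 = 2*a_0 = 38, so the period closes here.
sqrt(399) = [19; 1, 38]
Period length = 2

2


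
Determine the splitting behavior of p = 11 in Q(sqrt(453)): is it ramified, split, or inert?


K = Q(sqrt(453)). Since d mod 4 = 1, disc(K) = 453.
Check p | disc: 453 mod 11 = 2.
p does not divide disc. Compute Legendre symbol (d/p):
2^((11-1)/2) mod 11 = -1
(d/p) = -1, so p is inert: (p) stays prime with e=1, f=2, g=1.
Therefore p is inert.

inert


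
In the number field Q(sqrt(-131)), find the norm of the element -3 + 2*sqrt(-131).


N(a + b*sqrt(d)) = a^2 - d*b^2
= (-3)^2 - (-131)*(2)^2
= 9 + 524
= 533

533


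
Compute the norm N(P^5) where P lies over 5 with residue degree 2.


N(P^a) = p^(a*f)
= 5^(5*2)
= 5^10
= 9765625

9765625


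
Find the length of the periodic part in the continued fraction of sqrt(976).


Run the CF algorithm for sqrt(976).
a_0 = floor(sqrt(976)) = 31; set m_0=0, q_0=1.
Recurrence: m' = q*a - m,  q' = (d - m'^2)/q,  a' = floor((a_0 + m')/q').
  step 1: m=31, q=15, a=4
  step 2: m=29, q=9, a=6
  step 3: m=25, q=39, a=1
  step 4: m=14, q=20, a=2
  step 5: m=26, q=15, a=3
  step 6: m=19, q=41, a=1
  step 7: m=22, q=12, a=4
  step 8: m=26, q=25, a=2
  step 9: m=24, q=16, a=3
  step 10: m=24, q=25, a=2
  step 11: m=26, q=12, a=4
  step 12: m=22, q=41, a=1
  step 13: m=19, q=15, a=3
  step 14: m=26, q=20, a=2
  step 15: m=14, q=39, a=1
  step 16: m=25, q=9, a=6
  step 17: m=29, q=15, a=4
  step 18: m=31, q=1, a=62
a_18 = 2*a_0 = 62, so the period closes here.
sqrt(976) = [31; 4, 6, 1, 2, 3, 1, 4, 2, 3, 2, 4, 1, 3, 2, 1, 6, 4, 62]
Period length = 18

18


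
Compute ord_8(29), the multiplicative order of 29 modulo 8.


We want ord_8(29), the smallest k >= 1 with 29^k = 1 mod 8.
n = 8 = 2^3, phi(8) = 4; the order divides phi(n).
Divisors of 4: 1, 2, 4
Repeated squaring mod 8: 29^1 = 5, 29^2 = 1, 29^4 = 1
Test divisors in increasing order:
  k=1: 29^1 = 5 mod 8
  k=2: 29^2 = 1 mod 8  <- first divisor giving 1
Order = 2

2


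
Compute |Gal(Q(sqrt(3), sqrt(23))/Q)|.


The 2 square roots of distinct primes are multiplicatively independent over Q,
so [K:Q] = 2^2 and Gal(K/Q) is isomorphic to (Z/2Z)^2.
|Gal| = 2^2 = 4

4


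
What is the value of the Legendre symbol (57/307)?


p = 307 is prime, so compute (57/307) with the reciprocity algorithm (Jacobi-symbol steps: pull out 2s via (2/n), flip via reciprocity, reduce):
  reciprocity: (57/307) -> +(307/57)
  reduce: (22/57)
  pull out 2: (2/57) = +1  (since 57 mod 8 = 1)
  reciprocity: (11/57) -> +(57/11)
  reduce: (2/11)
  pull out 2: (2/11) = -1  (since 11 mod 8 = 3)
  (1/11) = 1
Product of signs = -1
(57/307) = -1

-1


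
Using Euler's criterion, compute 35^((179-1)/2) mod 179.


p = 179 is prime and the exponent is (p-1)/2 = 89, so by Euler's criterion 35^89 = (35/179) = +1 or -1 mod 179.
Compute by square-and-multiply:
  89 = 64 + 16 + 8 + 1 (binary 1011001)
  Repeated squaring mod 179: 35^1 = 35, 35^2 = 151, 35^4 = 68, 35^8 = 149, 35^16 = 5, 35^32 = 25, 35^64 = 88
  35^89 = 35^64 * 35^16 * 35^8 * 35^1 = 88 * 5 * 149 * 35 mod 179
    88 * 5 = 440 = 82 mod 179
    82 * 149 = 12218 = 46 mod 179
    46 * 35 = 1610 = 178 mod 179
  35^89 = 178 mod 179
Result 178 = p - 1 = -1 mod 179: 35 is a quadratic non-residue mod 179. As a residue in [0, p-1] the value is 178.
35^89 mod 179 = 178

178


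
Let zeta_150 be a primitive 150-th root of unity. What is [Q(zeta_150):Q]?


The degree equals Euler's totient phi(150).
150 = 2 * 3 * 5^2
phi(150) = 40

40


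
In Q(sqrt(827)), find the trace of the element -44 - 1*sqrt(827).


Tr(a + b*sqrt(d)) = (a + b*sqrt(d)) + (a - b*sqrt(d)) = 2a
= 2 * (-44)
= -88

-88


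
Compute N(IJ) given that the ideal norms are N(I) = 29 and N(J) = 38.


N(IJ) = N(I) * N(J)
= 29 * 38
= 1102

1102


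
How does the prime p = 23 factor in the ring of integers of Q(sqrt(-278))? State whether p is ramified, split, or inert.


K = Q(sqrt(-278)). Since d mod 4 = 2, disc(K) = -1112.
Check p | disc: -1112 mod 23 = 15.
p does not divide disc. Compute Legendre symbol (d/p):
21^((23-1)/2) mod 23 = -1
(d/p) = -1, so p is inert: (p) stays prime with e=1, f=2, g=1.
Therefore p is inert.

inert


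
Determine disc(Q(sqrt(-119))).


For K = Q(sqrt(d)) with d squarefree: disc(K) = d if d = 1 mod 4, and disc(K) = 4d if d = 2 or 3 mod 4.
Here d = -119, and d mod 4 = 1.
d = 1 mod 4 (O_K = Z[(1+sqrt(d))/2]), so disc(K) = d = -119

-119


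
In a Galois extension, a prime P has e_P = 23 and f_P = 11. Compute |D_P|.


|D_P| = e * f
= 23 * 11
= 253

253


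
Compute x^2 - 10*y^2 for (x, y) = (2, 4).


x^2 - d*y^2
= 2^2 - 10*4^2
= 4 - 160
= -156

-156


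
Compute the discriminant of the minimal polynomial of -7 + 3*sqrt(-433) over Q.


The element -7 + 3*sqrt(-433) has minimal polynomial:
x^2 + 14*x + 3946
Discriminant = (14)^2 - 4*(3946)
= 196 - 15784
= -15588

-15588


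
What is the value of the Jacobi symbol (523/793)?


Compute (523/793) via quadratic reciprocity:
  reciprocity: (523/793) -> +(793/523)
  reduce: (270/523)
  pull out 2: (2/523) = -1  (since 523 mod 8 = 3)
  reciprocity: (135/523) -> -(523/135)
  reduce: (118/135)
  pull out 2: (2/135) = +1  (since 135 mod 8 = 7)
  reciprocity: (59/135) -> -(135/59)
  reduce: (17/59)
  reciprocity: (17/59) -> +(59/17)
  reduce: (8/17)
  pull out 2: (2/17) = +1  (since 17 mod 8 = 1)
  pull out 2: (2/17) = +1  (since 17 mod 8 = 1)
  pull out 2: (2/17) = +1  (since 17 mod 8 = 1)
  (1/17) = 1
Product of signs = -1

-1


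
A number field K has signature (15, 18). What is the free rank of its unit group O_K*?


By Dirichlet's unit theorem:
rank = r1 + r2 - 1
= 15 + 18 - 1
= 32

32


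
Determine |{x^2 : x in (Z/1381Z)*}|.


For prime p, the number of non-zero quadratic residues is (p-1)/2.
= (1381-1)/2
= 690

690


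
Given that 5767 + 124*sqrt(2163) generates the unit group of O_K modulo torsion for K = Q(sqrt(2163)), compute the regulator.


epsilon = 5767 + 124*sqrt(2163)
= 11533.9999
R = ln(11533.9999)
= 9.3531

9.3531


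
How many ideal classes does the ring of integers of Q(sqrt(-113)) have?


K = Q(sqrt(-113)). d mod 4 = 3, so D = disc(K) = 4d = -452
h(K) equals the number of primitive reduced positive-definite forms (a, b, c) = a*x^2 + b*x*y + c*y^2 with b^2 - 4ac = D,
where reduced means |b| <= a <= c, with b >= 0 whenever |b| = a or a = c, and primitive means gcd(a, b, c) = 1.
Reduced forces 3a^2 <= |D| = 452, so 1 <= a <= 12; b must have the parity of D, and c = (b^2 - D)/(4a) must be an integer >= a.
Enumerate a = 1..12, b in [-a, a]:
  a=1: (1, 0, 113)  [1]
  a=2: (2, 2, 57)  [1]
  a=3: (3, -2, 38), (3, 2, 38)  [2]
  a=4..5: none
  a=6: (6, -2, 19), (6, 2, 19)  [2]
  a=7..8: none
  a=9: (9, -4, 13), (9, 4, 13)  [2]
  a=10..12: none
Total reduced forms: 1 + 1 + 2 + 2 + 2 = 8
h = 8

8


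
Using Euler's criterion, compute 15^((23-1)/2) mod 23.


p = 23 is prime and the exponent is (p-1)/2 = 11, so by Euler's criterion 15^11 = (15/23) = +1 or -1 mod 23.
Compute by square-and-multiply:
  11 = 8 + 2 + 1 (binary 1011)
  Repeated squaring mod 23: 15^1 = 15, 15^2 = 18, 15^4 = 2, 15^8 = 4
  15^11 = 15^8 * 15^2 * 15^1 = 4 * 18 * 15 mod 23
    4 * 18 = 72 = 3 mod 23
    3 * 15 = 45 = 22 mod 23
  15^11 = 22 mod 23
Result 22 = p - 1 = -1 mod 23: 15 is a quadratic non-residue mod 23. As a residue in [0, p-1] the value is 22.
15^11 mod 23 = 22

22


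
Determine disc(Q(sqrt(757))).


For K = Q(sqrt(d)) with d squarefree: disc(K) = d if d = 1 mod 4, and disc(K) = 4d if d = 2 or 3 mod 4.
Here d = 757, and d mod 4 = 1.
d = 1 mod 4 (O_K = Z[(1+sqrt(d))/2]), so disc(K) = d = 757

757


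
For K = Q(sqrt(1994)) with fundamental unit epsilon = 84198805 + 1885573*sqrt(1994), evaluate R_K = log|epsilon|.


epsilon = 84198805 + 1885573*sqrt(1994)
= 1.6840e+08
R = ln(1.6840e+08)
= 18.9418

18.9418


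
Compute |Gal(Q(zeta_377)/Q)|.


|Gal(Q(zeta_377)/Q)| = phi(377)
= 336

336


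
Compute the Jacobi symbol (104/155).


Compute (104/155) via quadratic reciprocity:
  pull out 2: (2/155) = -1  (since 155 mod 8 = 3)
  pull out 2: (2/155) = -1  (since 155 mod 8 = 3)
  pull out 2: (2/155) = -1  (since 155 mod 8 = 3)
  reciprocity: (13/155) -> +(155/13)
  reduce: (12/13)
  pull out 2: (2/13) = -1  (since 13 mod 8 = 5)
  pull out 2: (2/13) = -1  (since 13 mod 8 = 5)
  reciprocity: (3/13) -> +(13/3)
  reduce: (1/3)
  (1/3) = 1
Product of signs = -1

-1


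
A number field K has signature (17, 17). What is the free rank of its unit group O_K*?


By Dirichlet's unit theorem:
rank = r1 + r2 - 1
= 17 + 17 - 1
= 33

33


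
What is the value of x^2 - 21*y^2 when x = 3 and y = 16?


x^2 - d*y^2
= 3^2 - 21*16^2
= 9 - 5376
= -5367

-5367


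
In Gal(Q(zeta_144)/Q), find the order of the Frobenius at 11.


The Frobenius at p in Gal(Q(zeta_n)/Q) = (Z/nZ)* is the class of p, so its order is ord_144(11), the smallest k >= 1 with 11^k = 1 mod 144.
n = 144 = 2^4 * 3^2, phi(144) = 48; the order divides phi(n).
Divisors of 48: 1, 2, 3, 4, 6, 8, 12, 16, 24, 48
Repeated squaring mod 144: 11^1 = 11, 11^2 = 121, 11^4 = 97, 11^8 = 49, 11^16 = 97, 11^32 = 49
Test divisors in increasing order:
  k=1: 11^1 = 11 mod 144
  k=2: 11^2 = 121 mod 144
  k=3: 11^3 = 121 * 11 = 35 mod 144
  k=4: 11^4 = 97 mod 144
  k=6: 11^6 = 97 * 121 = 73 mod 144
  k=8: 11^8 = 49 mod 144
  k=12: 11^12 = 49 * 97 = 1 mod 144  <- first divisor giving 1
Order = 12

12


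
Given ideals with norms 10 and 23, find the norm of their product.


N(IJ) = N(I) * N(J)
= 10 * 23
= 230

230


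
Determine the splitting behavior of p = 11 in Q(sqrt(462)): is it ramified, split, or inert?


K = Q(sqrt(462)). Since d mod 4 = 2, disc(K) = 1848.
Check p | disc: 1848 mod 11 = 0.
p divides disc, so p ramifies: (p) = P^2 with e=2, f=1, g=1.
Therefore p is ramified.

ramified


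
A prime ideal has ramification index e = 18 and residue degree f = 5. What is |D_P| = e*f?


|D_P| = e * f
= 18 * 5
= 90

90


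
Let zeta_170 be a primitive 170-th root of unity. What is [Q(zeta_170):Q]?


The degree equals Euler's totient phi(170).
170 = 2 * 5 * 17
phi(170) = 64

64


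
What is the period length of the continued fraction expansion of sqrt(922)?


Run the CF algorithm for sqrt(922).
a_0 = floor(sqrt(922)) = 30; set m_0=0, q_0=1.
Recurrence: m' = q*a - m,  q' = (d - m'^2)/q,  a' = floor((a_0 + m')/q').
  step 1: m=30, q=22, a=2
  step 2: m=14, q=33, a=1
  step 3: m=19, q=17, a=2
  step 4: m=15, q=41, a=1
  step 5: m=26, q=6, a=9
  step 6: m=28, q=23, a=2
  step 7: m=18, q=26, a=1
  step 8: m=8, q=33, a=1
  step 9: m=25, q=9, a=6
  step 10: m=29, q=9, a=6
  step 11: m=25, q=33, a=1
  step 12: m=8, q=26, a=1
  step 13: m=18, q=23, a=2
  step 14: m=28, q=6, a=9
  step 15: m=26, q=41, a=1
  step 16: m=15, q=17, a=2
  step 17: m=19, q=33, a=1
  step 18: m=14, q=22, a=2
  step 19: m=30, q=1, a=60
a_19 = 2*a_0 = 60, so the period closes here.
sqrt(922) = [30; 2, 1, 2, 1, 9, 2, 1, 1, 6, 6, 1, 1, 2, 9, 1, 2, 1, 2, 60]
Period length = 19

19


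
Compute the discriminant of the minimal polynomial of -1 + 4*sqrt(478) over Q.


The element -1 + 4*sqrt(478) has minimal polynomial:
x^2 + 2*x - 7647
Discriminant = (2)^2 - 4*(-7647)
= 4 + 30588
= 30592

30592


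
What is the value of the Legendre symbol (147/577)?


p = 577 is prime, so compute (147/577) with the reciprocity algorithm (Jacobi-symbol steps: pull out 2s via (2/n), flip via reciprocity, reduce):
  reciprocity: (147/577) -> +(577/147)
  reduce: (136/147)
  pull out 2: (2/147) = -1  (since 147 mod 8 = 3)
  pull out 2: (2/147) = -1  (since 147 mod 8 = 3)
  pull out 2: (2/147) = -1  (since 147 mod 8 = 3)
  reciprocity: (17/147) -> +(147/17)
  reduce: (11/17)
  reciprocity: (11/17) -> +(17/11)
  reduce: (6/11)
  pull out 2: (2/11) = -1  (since 11 mod 8 = 3)
  reciprocity: (3/11) -> -(11/3)
  reduce: (2/3)
  pull out 2: (2/3) = -1  (since 3 mod 8 = 3)
  (1/3) = 1
Product of signs = 1
(147/577) = 1

1


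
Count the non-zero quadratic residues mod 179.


For prime p, the number of non-zero quadratic residues is (p-1)/2.
= (179-1)/2
= 89

89


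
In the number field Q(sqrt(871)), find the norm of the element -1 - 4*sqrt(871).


N(a + b*sqrt(d)) = a^2 - d*b^2
= (-1)^2 - (871)*(-4)^2
= 1 - 13936
= -13935

-13935


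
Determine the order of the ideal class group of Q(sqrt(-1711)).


K = Q(sqrt(-1711)). d mod 4 = 1, so D = disc(K) = d = -1711
h(K) equals the number of primitive reduced positive-definite forms (a, b, c) = a*x^2 + b*x*y + c*y^2 with b^2 - 4ac = D,
where reduced means |b| <= a <= c, with b >= 0 whenever |b| = a or a = c, and primitive means gcd(a, b, c) = 1.
Reduced forces 3a^2 <= |D| = 1711, so 1 <= a <= 23; b must have the parity of D, and c = (b^2 - D)/(4a) must be an integer >= a.
Enumerate a = 1..23, b in [-a, a]:
  a=1: (1, 1, 428)  [1]
  a=2: (2, -1, 214), (2, 1, 214)  [2]
  a=3: none
  a=4: (4, -1, 107), (4, 1, 107)  [2]
  a=5: (5, -3, 86), (5, 3, 86)  [2]
  a=6: none
  a=7: (7, -5, 62), (7, 5, 62)  [2]
  a=8: (8, -7, 55), (8, 7, 55)  [2]
  a=9: none
  a=10: (10, -7, 44), (10, -3, 43), (10, 3, 43), (10, 7, 44)  [4]
  a=11: (11, -7, 40), (11, 7, 40)  [2]
  a=12..13: none
  a=14: (14, -9, 32), (14, -5, 31), (14, 5, 31), (14, 9, 32)  [4]
  a=15: none
  a=16: (16, -9, 28), (16, 9, 28)  [2]
  a=17..19: none
  a=20: (20, -17, 25), (20, -7, 22), (20, 7, 22), (20, 17, 25)  [4]
  a=21: none
  a=22: (22, 15, 22)  [1]
  a=23: none
Total reduced forms: 1 + 2 + 2 + 2 + 2 + 2 + 4 + 2 + 4 + 2 + 4 + 1 = 28
h = 28

28


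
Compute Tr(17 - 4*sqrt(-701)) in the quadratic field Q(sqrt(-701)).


Tr(a + b*sqrt(d)) = (a + b*sqrt(d)) + (a - b*sqrt(d)) = 2a
= 2 * (17)
= 34

34


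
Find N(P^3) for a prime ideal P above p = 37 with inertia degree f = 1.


N(P^a) = p^(a*f)
= 37^(3*1)
= 37^3
= 50653

50653


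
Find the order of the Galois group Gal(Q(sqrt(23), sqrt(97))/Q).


The 2 square roots of distinct primes are multiplicatively independent over Q,
so [K:Q] = 2^2 and Gal(K/Q) is isomorphic to (Z/2Z)^2.
|Gal| = 2^2 = 4

4


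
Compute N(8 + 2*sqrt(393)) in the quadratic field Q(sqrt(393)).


N(a + b*sqrt(d)) = a^2 - d*b^2
= (8)^2 - (393)*(2)^2
= 64 - 1572
= -1508

-1508


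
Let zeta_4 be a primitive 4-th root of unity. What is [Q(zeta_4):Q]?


The degree equals Euler's totient phi(4).
4 = 2^2
phi(4) = 2

2


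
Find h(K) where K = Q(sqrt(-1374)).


K = Q(sqrt(-1374)). d mod 4 = 2, so D = disc(K) = 4d = -5496
h(K) equals the number of primitive reduced positive-definite forms (a, b, c) = a*x^2 + b*x*y + c*y^2 with b^2 - 4ac = D,
where reduced means |b| <= a <= c, with b >= 0 whenever |b| = a or a = c, and primitive means gcd(a, b, c) = 1.
Reduced forces 3a^2 <= |D| = 5496, so 1 <= a <= 42; b must have the parity of D, and c = (b^2 - D)/(4a) must be an integer >= a.
Enumerate a = 1..42, b in [-a, a]:
  a=1: (1, 0, 1374)  [1]
  a=2: (2, 0, 687)  [1]
  a=3: (3, 0, 458)  [1]
  a=4: none
  a=5: (5, -2, 275), (5, 2, 275)  [2]
  a=6: (6, 0, 229)  [1]
  a=7..9: none
  a=10: (10, -8, 139), (10, 8, 139)  [2]
  a=11: (11, -2, 125), (11, 2, 125)  [2]
  a=12: none
  a=13: (13, -4, 106), (13, 4, 106)  [2]
  a=14: none
  a=15: (15, -12, 94), (15, 12, 94)  [2]
  a=16..21: none
  a=22: (22, -20, 67), (22, 20, 67)  [2]
  a=23: (23, -22, 65), (23, 22, 65)  [2]
  a=24: none
  a=25: (25, -2, 55), (25, 2, 55)  [2]
  a=26: (26, -4, 53), (26, 4, 53)  [2]
  a=27..29: none
  a=30: (30, -12, 47), (30, 12, 47)  [2]
  a=31..32: none
  a=33: (33, -24, 46), (33, 24, 46)  [2]
  a=34..38: none
  a=39: (39, -30, 41), (39, 30, 41)  [2]
  a=40..42: none
Total reduced forms: 1 + 1 + 1 + 2 + 1 + 2 + 2 + 2 + 2 + 2 + 2 + 2 + 2 + 2 + 2 + 2 = 28
h = 28

28


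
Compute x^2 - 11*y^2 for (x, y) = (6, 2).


x^2 - d*y^2
= 6^2 - 11*2^2
= 36 - 44
= -8

-8


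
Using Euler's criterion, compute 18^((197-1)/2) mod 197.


p = 197 is prime and the exponent is (p-1)/2 = 98, so by Euler's criterion 18^98 = (18/197) = +1 or -1 mod 197.
Compute by square-and-multiply:
  98 = 64 + 32 + 2 (binary 1100010)
  Repeated squaring mod 197: 18^1 = 18, 18^2 = 127, 18^4 = 172, 18^8 = 34, 18^16 = 171, 18^32 = 85, 18^64 = 133
  18^98 = 18^64 * 18^32 * 18^2 = 133 * 85 * 127 mod 197
    133 * 85 = 11305 = 76 mod 197
    76 * 127 = 9652 = 196 mod 197
  18^98 = 196 mod 197
Result 196 = p - 1 = -1 mod 197: 18 is a quadratic non-residue mod 197. As a residue in [0, p-1] the value is 196.
18^98 mod 197 = 196

196


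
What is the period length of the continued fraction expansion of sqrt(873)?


Run the CF algorithm for sqrt(873).
a_0 = floor(sqrt(873)) = 29; set m_0=0, q_0=1.
Recurrence: m' = q*a - m,  q' = (d - m'^2)/q,  a' = floor((a_0 + m')/q').
  step 1: m=29, q=32, a=1
  step 2: m=3, q=27, a=1
  step 3: m=24, q=11, a=4
  step 4: m=20, q=43, a=1
  step 5: m=23, q=8, a=6
  step 6: m=25, q=31, a=1
  step 7: m=6, q=27, a=1
  step 8: m=21, q=16, a=3
  step 9: m=27, q=9, a=6
  step 10: m=27, q=16, a=3
  step 11: m=21, q=27, a=1
  step 12: m=6, q=31, a=1
  step 13: m=25, q=8, a=6
  step 14: m=23, q=43, a=1
  step 15: m=20, q=11, a=4
  step 16: m=24, q=27, a=1
  step 17: m=3, q=32, a=1
  step 18: m=29, q=1, a=58
a_18 = 2*a_0 = 58, so the period closes here.
sqrt(873) = [29; 1, 1, 4, 1, 6, 1, 1, 3, 6, 3, 1, 1, 6, 1, 4, 1, 1, 58]
Period length = 18

18


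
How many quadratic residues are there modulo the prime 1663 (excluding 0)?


For prime p, the number of non-zero quadratic residues is (p-1)/2.
= (1663-1)/2
= 831

831


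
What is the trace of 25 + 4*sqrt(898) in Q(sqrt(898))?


Tr(a + b*sqrt(d)) = (a + b*sqrt(d)) + (a - b*sqrt(d)) = 2a
= 2 * (25)
= 50

50


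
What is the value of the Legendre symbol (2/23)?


p = 23 is prime, so compute (2/23) with the reciprocity algorithm (Jacobi-symbol steps: pull out 2s via (2/n), flip via reciprocity, reduce):
  pull out 2: (2/23) = +1  (since 23 mod 8 = 7)
  (1/23) = 1
Product of signs = 1
(2/23) = 1

1


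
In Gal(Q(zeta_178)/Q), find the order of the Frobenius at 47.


The Frobenius at p in Gal(Q(zeta_n)/Q) = (Z/nZ)* is the class of p, so its order is ord_178(47), the smallest k >= 1 with 47^k = 1 mod 178.
n = 178 = 2 * 89, phi(178) = 88; the order divides phi(n).
Divisors of 88: 1, 2, 4, 8, 11, 22, 44, 88
Repeated squaring mod 178: 47^1 = 47, 47^2 = 73, 47^4 = 167, 47^8 = 121, 47^16 = 45, 47^32 = 67, 47^64 = 39
Test divisors in increasing order:
  k=1: 47^1 = 47 mod 178
  k=2: 47^2 = 73 mod 178
  k=4: 47^4 = 167 mod 178
  k=8: 47^8 = 121 mod 178
  k=11: 47^11 = 121 * 73 * 47 = 55 mod 178
  k=22: 47^22 = 45 * 167 * 73 = 177 mod 178
  k=44: 47^44 = 67 * 121 * 167 = 1 mod 178  <- first divisor giving 1
Order = 44

44


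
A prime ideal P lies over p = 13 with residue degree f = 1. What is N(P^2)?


N(P^a) = p^(a*f)
= 13^(2*1)
= 13^2
= 169

169


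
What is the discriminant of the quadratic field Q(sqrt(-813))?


For K = Q(sqrt(d)) with d squarefree: disc(K) = d if d = 1 mod 4, and disc(K) = 4d if d = 2 or 3 mod 4.
Here d = -813, and d mod 4 = 3.
d = 3 mod 4, not 1 (O_K = Z[sqrt(d)]), so disc(K) = 4d = 4 * (-813) = -3252

-3252


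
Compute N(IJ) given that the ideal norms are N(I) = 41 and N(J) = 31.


N(IJ) = N(I) * N(J)
= 41 * 31
= 1271

1271


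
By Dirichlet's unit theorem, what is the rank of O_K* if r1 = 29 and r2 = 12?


By Dirichlet's unit theorem:
rank = r1 + r2 - 1
= 29 + 12 - 1
= 40

40


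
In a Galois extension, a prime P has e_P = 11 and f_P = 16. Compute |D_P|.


|D_P| = e * f
= 11 * 16
= 176

176


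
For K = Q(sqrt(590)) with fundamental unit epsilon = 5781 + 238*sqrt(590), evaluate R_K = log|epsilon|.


epsilon = 5781 + 238*sqrt(590)
= 11561.9999
R = ln(11561.9999)
= 9.3555

9.3555


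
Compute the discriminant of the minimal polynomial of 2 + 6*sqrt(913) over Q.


The element 2 + 6*sqrt(913) has minimal polynomial:
x^2 - 4*x - 32864
Discriminant = (-4)^2 - 4*(-32864)
= 16 + 131456
= 131472

131472


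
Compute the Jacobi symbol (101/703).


Compute (101/703) via quadratic reciprocity:
  reciprocity: (101/703) -> +(703/101)
  reduce: (97/101)
  reciprocity: (97/101) -> +(101/97)
  reduce: (4/97)
  pull out 2: (2/97) = +1  (since 97 mod 8 = 1)
  pull out 2: (2/97) = +1  (since 97 mod 8 = 1)
  (1/97) = 1
Product of signs = 1

1


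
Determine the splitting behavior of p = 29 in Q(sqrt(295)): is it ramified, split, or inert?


K = Q(sqrt(295)). Since d mod 4 = 3, disc(K) = 1180.
Check p | disc: 1180 mod 29 = 20.
p does not divide disc. Compute Legendre symbol (d/p):
5^((29-1)/2) mod 29 = 1
(d/p) = 1, so p splits: (p) = P*P' with e=1, f=1, g=2.
Therefore p is split.

split


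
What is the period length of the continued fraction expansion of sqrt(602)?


Run the CF algorithm for sqrt(602).
a_0 = floor(sqrt(602)) = 24; set m_0=0, q_0=1.
Recurrence: m' = q*a - m,  q' = (d - m'^2)/q,  a' = floor((a_0 + m')/q').
  step 1: m=24, q=26, a=1
  step 2: m=2, q=23, a=1
  step 3: m=21, q=7, a=6
  step 4: m=21, q=23, a=1
  step 5: m=2, q=26, a=1
  step 6: m=24, q=1, a=48
a_6 = 2*a_0 = 48, so the period closes here.
sqrt(602) = [24; 1, 1, 6, 1, 1, 48]
Period length = 6

6


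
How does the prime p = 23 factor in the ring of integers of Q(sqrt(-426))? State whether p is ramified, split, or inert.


K = Q(sqrt(-426)). Since d mod 4 = 2, disc(K) = -1704.
Check p | disc: -1704 mod 23 = 21.
p does not divide disc. Compute Legendre symbol (d/p):
11^((23-1)/2) mod 23 = -1
(d/p) = -1, so p is inert: (p) stays prime with e=1, f=2, g=1.
Therefore p is inert.

inert


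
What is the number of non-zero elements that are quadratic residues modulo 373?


For prime p, the number of non-zero quadratic residues is (p-1)/2.
= (373-1)/2
= 186

186


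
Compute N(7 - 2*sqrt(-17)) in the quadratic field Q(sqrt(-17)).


N(a + b*sqrt(d)) = a^2 - d*b^2
= (7)^2 - (-17)*(-2)^2
= 49 + 68
= 117

117


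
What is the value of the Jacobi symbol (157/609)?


Compute (157/609) via quadratic reciprocity:
  reciprocity: (157/609) -> +(609/157)
  reduce: (138/157)
  pull out 2: (2/157) = -1  (since 157 mod 8 = 5)
  reciprocity: (69/157) -> +(157/69)
  reduce: (19/69)
  reciprocity: (19/69) -> +(69/19)
  reduce: (12/19)
  pull out 2: (2/19) = -1  (since 19 mod 8 = 3)
  pull out 2: (2/19) = -1  (since 19 mod 8 = 3)
  reciprocity: (3/19) -> -(19/3)
  reduce: (1/3)
  (1/3) = 1
Product of signs = 1

1


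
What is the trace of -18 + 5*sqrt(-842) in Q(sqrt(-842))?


Tr(a + b*sqrt(d)) = (a + b*sqrt(d)) + (a - b*sqrt(d)) = 2a
= 2 * (-18)
= -36

-36


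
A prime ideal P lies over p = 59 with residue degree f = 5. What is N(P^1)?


N(P^a) = p^(a*f)
= 59^(1*5)
= 59^5
= 714924299

714924299


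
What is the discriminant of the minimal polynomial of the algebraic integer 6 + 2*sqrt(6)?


The element 6 + 2*sqrt(6) has minimal polynomial:
x^2 - 12*x + 12
Discriminant = (-12)^2 - 4*(12)
= 144 - 48
= 96

96


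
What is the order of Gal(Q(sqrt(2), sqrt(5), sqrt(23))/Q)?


The 3 square roots of distinct primes are multiplicatively independent over Q,
so [K:Q] = 2^3 and Gal(K/Q) is isomorphic to (Z/2Z)^3.
|Gal| = 2^3 = 8

8


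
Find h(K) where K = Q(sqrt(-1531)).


K = Q(sqrt(-1531)). d mod 4 = 1, so D = disc(K) = d = -1531
h(K) equals the number of primitive reduced positive-definite forms (a, b, c) = a*x^2 + b*x*y + c*y^2 with b^2 - 4ac = D,
where reduced means |b| <= a <= c, with b >= 0 whenever |b| = a or a = c, and primitive means gcd(a, b, c) = 1.
Reduced forces 3a^2 <= |D| = 1531, so 1 <= a <= 22; b must have the parity of D, and c = (b^2 - D)/(4a) must be an integer >= a.
Enumerate a = 1..22, b in [-a, a]:
  a=1: (1, 1, 383)  [1]
  a=2..4: none
  a=5: (5, -3, 77), (5, 3, 77)  [2]
  a=6: none
  a=7: (7, -3, 55), (7, 3, 55)  [2]
  a=8..10: none
  a=11: (11, -3, 35), (11, 3, 35)  [2]
  a=12: none
  a=13: (13, -9, 31), (13, 9, 31)  [2]
  a=14..16: none
  a=17: (17, -13, 25), (17, 13, 25)  [2]
  a=18..22: none
Total reduced forms: 1 + 2 + 2 + 2 + 2 + 2 = 11
h = 11

11


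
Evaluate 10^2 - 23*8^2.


x^2 - d*y^2
= 10^2 - 23*8^2
= 100 - 1472
= -1372

-1372


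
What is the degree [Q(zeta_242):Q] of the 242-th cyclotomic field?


The degree equals Euler's totient phi(242).
242 = 2 * 11^2
phi(242) = 110

110


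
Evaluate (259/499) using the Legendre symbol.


p = 499 is prime, so compute (259/499) with the reciprocity algorithm (Jacobi-symbol steps: pull out 2s via (2/n), flip via reciprocity, reduce):
  reciprocity: (259/499) -> -(499/259)
  reduce: (240/259)
  pull out 2: (2/259) = -1  (since 259 mod 8 = 3)
  pull out 2: (2/259) = -1  (since 259 mod 8 = 3)
  pull out 2: (2/259) = -1  (since 259 mod 8 = 3)
  pull out 2: (2/259) = -1  (since 259 mod 8 = 3)
  reciprocity: (15/259) -> -(259/15)
  reduce: (4/15)
  pull out 2: (2/15) = +1  (since 15 mod 8 = 7)
  pull out 2: (2/15) = +1  (since 15 mod 8 = 7)
  (1/15) = 1
Product of signs = 1
(259/499) = 1

1


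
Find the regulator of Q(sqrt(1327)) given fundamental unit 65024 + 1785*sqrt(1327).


epsilon = 65024 + 1785*sqrt(1327)
= 130048.0000
R = ln(130048.0000)
= 11.7757

11.7757


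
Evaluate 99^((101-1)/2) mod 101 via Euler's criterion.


p = 101 is prime and the exponent is (p-1)/2 = 50, so by Euler's criterion 99^50 = (99/101) = +1 or -1 mod 101.
Compute by square-and-multiply:
  50 = 32 + 16 + 2 (binary 110010)
  Repeated squaring mod 101: 99^1 = 99, 99^2 = 4, 99^4 = 16, 99^8 = 54, 99^16 = 88, 99^32 = 68
  99^50 = 99^32 * 99^16 * 99^2 = 68 * 88 * 4 mod 101
    68 * 88 = 5984 = 25 mod 101
    25 * 4 = 100 = 100 mod 101
  99^50 = 100 mod 101
Result 100 = p - 1 = -1 mod 101: 99 is a quadratic non-residue mod 101. As a residue in [0, p-1] the value is 100.
99^50 mod 101 = 100

100


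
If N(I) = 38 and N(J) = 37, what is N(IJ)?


N(IJ) = N(I) * N(J)
= 38 * 37
= 1406

1406


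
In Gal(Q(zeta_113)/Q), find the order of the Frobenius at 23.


The Frobenius at p in Gal(Q(zeta_n)/Q) = (Z/nZ)* is the class of p, so its order is ord_113(23), the smallest k >= 1 with 23^k = 1 mod 113.
n = 113 = 113, phi(113) = 112; the order divides phi(n).
Divisors of 112: 1, 2, 4, 7, 8, 14, 16, 28, 56, 112
Repeated squaring mod 113: 23^1 = 23, 23^2 = 77, 23^4 = 53, 23^8 = 97, 23^16 = 30, 23^32 = 109, 23^64 = 16
Test divisors in increasing order:
  k=1: 23^1 = 23 mod 113
  k=2: 23^2 = 77 mod 113
  k=4: 23^4 = 53 mod 113
  k=7: 23^7 = 53 * 77 * 23 = 73 mod 113
  k=8: 23^8 = 97 mod 113
  k=14: 23^14 = 97 * 53 * 77 = 18 mod 113
  k=16: 23^16 = 30 mod 113
  k=28: 23^28 = 30 * 97 * 53 = 98 mod 113
  k=56: 23^56 = 109 * 30 * 97 = 112 mod 113
  k=112: 23^112 = 16 * 109 * 30 = 1 mod 113  <- first divisor giving 1
Order = 112

112


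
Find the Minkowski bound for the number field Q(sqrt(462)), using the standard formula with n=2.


d = 462, d mod 4 = 2, so disc(K) = 4d = 1848; |disc(K)| = 1848
Real quadratic field, so n = 2, s = r2 = 0, r1 = 2
M = (n!/n^n) * (4/pi)^s * sqrt(|disc(K)|) = (2!/2^2) * (4/pi)^0 * sqrt(1848)
= 0.5 * 1.000000 * 42.988371
= 21.4942

21.4942


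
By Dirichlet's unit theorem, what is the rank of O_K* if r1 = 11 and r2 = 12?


By Dirichlet's unit theorem:
rank = r1 + r2 - 1
= 11 + 12 - 1
= 22

22


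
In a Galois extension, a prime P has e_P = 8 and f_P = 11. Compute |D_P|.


|D_P| = e * f
= 8 * 11
= 88

88


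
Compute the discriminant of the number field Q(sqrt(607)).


For K = Q(sqrt(d)) with d squarefree: disc(K) = d if d = 1 mod 4, and disc(K) = 4d if d = 2 or 3 mod 4.
Here d = 607, and d mod 4 = 3.
d = 3 mod 4, not 1 (O_K = Z[sqrt(d)]), so disc(K) = 4d = 4 * (607) = 2428

2428


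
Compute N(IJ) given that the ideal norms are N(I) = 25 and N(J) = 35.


N(IJ) = N(I) * N(J)
= 25 * 35
= 875

875
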